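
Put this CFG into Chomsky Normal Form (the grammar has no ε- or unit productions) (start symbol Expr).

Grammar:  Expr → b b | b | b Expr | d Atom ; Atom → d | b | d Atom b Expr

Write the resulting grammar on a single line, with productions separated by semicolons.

Expr → X1 X1 | b | X1 Expr | X2 Atom; Atom → d | b | X2 Y1; X1 → b; X2 → d; Y1 → Atom Y2; Y2 → X1 Expr

Introduce a nonterminal for each terminal appearing in a rule of length ≥ 2: X1 → b, X2 → d.
Binarize each right-hand side of length ≥ 3 by chaining fresh nonterminals (Y1, Y2, …): affected rules were Atom → X2 Atom X1 Expr.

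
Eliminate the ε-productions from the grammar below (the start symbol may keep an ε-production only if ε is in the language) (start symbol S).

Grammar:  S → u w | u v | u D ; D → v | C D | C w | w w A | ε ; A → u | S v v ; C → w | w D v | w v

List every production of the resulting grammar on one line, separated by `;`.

S → u w | u v | u D | u; D → v | C D | C | C w | w w A; A → u | S v v; C → w | w D v | w v

Nullable nonterminals: {D}.
ε ∉ L(G), so no ε-production is kept.
Add the nullable-subset variants: S → u D gives u D | u. D → C D gives C D | C. C → w D v gives w D v | w v.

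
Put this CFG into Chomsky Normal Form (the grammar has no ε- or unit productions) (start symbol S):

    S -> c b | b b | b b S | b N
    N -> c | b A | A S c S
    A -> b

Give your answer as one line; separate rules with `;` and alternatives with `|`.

S -> X1 X2 | X2 X2 | X2 Y1 | X2 N; N -> c | X2 A | A Y2; A -> b; X1 -> c; X2 -> b; Y1 -> X2 S; Y2 -> S Y3; Y3 -> X1 S

Introduce a nonterminal for each terminal appearing in a rule of length ≥ 2: X1 → c, X2 → b.
Binarize each right-hand side of length ≥ 3 by chaining fresh nonterminals (Y1, Y2, …): affected rules were S → X2 X2 S; N → A S X1 S.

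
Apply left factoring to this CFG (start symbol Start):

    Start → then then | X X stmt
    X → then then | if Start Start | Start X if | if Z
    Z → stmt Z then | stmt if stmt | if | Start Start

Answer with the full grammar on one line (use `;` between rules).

Start → then then | X X stmt; X → then then | Start X if | if X1; Z → if | Start Start | stmt Z1; X1 → Start Start | Z; Z1 → Z then | if stmt

X has alternatives sharing prefix 'if': factor to X → if X1 with X1 → Start Start | Z.
Z has alternatives sharing prefix 'stmt': factor to Z → stmt Z1 with Z1 → Z then | if stmt.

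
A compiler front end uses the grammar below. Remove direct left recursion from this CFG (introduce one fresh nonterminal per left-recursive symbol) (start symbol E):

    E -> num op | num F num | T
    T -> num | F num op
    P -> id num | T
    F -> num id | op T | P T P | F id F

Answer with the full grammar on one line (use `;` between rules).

Directly left-recursive nonterminal: F.
For F: α = {id F}, β = {num id, op T, P T P}. Rewrite as F → β F' and F' → α F' | ε.

E -> num op | num F num | T; T -> num | F num op; P -> id num | T; F -> num id F' | op T F' | P T P F'; F' -> id F F' | ε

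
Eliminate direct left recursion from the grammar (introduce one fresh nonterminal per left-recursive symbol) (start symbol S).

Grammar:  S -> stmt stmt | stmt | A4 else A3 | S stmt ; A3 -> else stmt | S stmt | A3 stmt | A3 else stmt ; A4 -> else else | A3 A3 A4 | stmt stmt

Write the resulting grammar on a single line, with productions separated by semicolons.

S -> stmt stmt S' | stmt S' | A4 else A3 S'; A3 -> else stmt A3' | S stmt A3'; A4 -> else else | A3 A3 A4 | stmt stmt; S' -> stmt S' | ε; A3' -> stmt A3' | else stmt A3' | ε

Left recursion appears on S, A3.
For S: α = {stmt}, β = {stmt stmt, stmt, A4 else A3}. Rewrite as S → β S' and S' → α S' | ε.
For A3: α = {stmt, else stmt}, β = {else stmt, S stmt}. Rewrite as A3 → β A3' and A3' → α A3' | ε.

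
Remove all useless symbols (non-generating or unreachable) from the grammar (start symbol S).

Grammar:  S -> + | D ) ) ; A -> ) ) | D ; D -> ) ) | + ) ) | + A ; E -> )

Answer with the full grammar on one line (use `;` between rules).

Generating nonterminals: {A, D, E, S}.
Reachable from S after that: {A, D, S}.
Removed useless symbols: {E} and every production mentioning them.

S -> + | D ) ); A -> ) ) | D; D -> ) ) | + ) ) | + A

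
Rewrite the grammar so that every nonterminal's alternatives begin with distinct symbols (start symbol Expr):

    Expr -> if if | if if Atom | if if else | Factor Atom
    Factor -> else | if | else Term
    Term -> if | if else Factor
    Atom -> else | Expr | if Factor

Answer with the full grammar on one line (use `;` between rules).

Expr -> Factor Atom | if if Expr1; Factor -> if | else Factor1; Term -> if Term1; Atom -> else | Expr | if Factor; Expr1 -> eps | Atom | else; Factor1 -> eps | Term; Term1 -> eps | else Factor

Expr has alternatives sharing prefix 'if if': factor to Expr → if if Expr1 with Expr1 → ε | Atom | else.
Factor has alternatives sharing prefix 'else': factor to Factor → else Factor1 with Factor1 → ε | Term.
Term has alternatives sharing prefix 'if': factor to Term → if Term1 with Term1 → ε | else Factor.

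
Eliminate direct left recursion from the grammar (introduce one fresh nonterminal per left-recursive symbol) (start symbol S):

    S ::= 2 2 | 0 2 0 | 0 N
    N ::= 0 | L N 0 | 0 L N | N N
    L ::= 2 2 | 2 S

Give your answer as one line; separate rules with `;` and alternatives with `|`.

S ::= 2 2 | 0 2 0 | 0 N; N ::= 0 N' | L N 0 N' | 0 L N N'; L ::= 2 2 | 2 S; N' ::= N N' | ε

N is directly left-recursive.
For N: α = {N}, β = {0, L N 0, 0 L N}. Rewrite as N → β N' and N' → α N' | ε.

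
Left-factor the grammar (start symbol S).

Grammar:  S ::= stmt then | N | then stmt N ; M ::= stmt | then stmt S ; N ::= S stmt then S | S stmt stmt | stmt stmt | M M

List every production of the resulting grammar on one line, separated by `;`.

N has alternatives sharing prefix 'S stmt': factor to N → S stmt N' with N' → then S | stmt.

S ::= stmt then | N | then stmt N; M ::= stmt | then stmt S; N ::= stmt stmt | M M | S stmt N'; N' ::= then S | stmt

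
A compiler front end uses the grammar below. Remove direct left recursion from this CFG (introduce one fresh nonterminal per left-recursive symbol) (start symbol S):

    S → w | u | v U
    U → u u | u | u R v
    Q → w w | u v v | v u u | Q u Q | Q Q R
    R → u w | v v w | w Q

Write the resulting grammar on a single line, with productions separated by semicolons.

S → w | u | v U; U → u u | u | u R v; Q → w w Q' | u v v Q' | v u u Q'; R → u w | v v w | w Q; Q' → u Q Q' | Q R Q' | ε

Q is directly left-recursive.
For Q: α = {u Q, Q R}, β = {w w, u v v, v u u}. Rewrite as Q → β Q' and Q' → α Q' | ε.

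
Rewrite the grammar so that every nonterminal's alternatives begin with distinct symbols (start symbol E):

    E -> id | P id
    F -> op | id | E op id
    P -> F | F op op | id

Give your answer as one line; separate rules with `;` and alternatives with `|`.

E -> id | P id; F -> op | id | E op id; P -> id | F P'; P' -> ε | op op

P has alternatives sharing prefix 'F': factor to P → F P' with P' → ε | op op.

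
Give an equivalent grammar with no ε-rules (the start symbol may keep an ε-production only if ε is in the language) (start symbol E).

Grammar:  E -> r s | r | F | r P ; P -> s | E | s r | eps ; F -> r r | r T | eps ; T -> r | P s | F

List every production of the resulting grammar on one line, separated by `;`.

Nullable nonterminals: {E, F, P, T}.
ε ∈ L(G) since E is nullable, so keep E → ε.
Add the nullable-subset variants: F → r T gives r T | r. T → P s gives P s | s.

E -> r s | r | F | r P | ε; P -> s | E | s r; F -> r r | r T | r; T -> r | P s | s | F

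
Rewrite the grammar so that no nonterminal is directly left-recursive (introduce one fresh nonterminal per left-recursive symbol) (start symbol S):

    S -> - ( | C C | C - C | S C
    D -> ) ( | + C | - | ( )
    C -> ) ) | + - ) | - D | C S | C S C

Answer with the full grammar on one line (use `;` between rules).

Left recursion appears on S, C.
For S: α = {C}, β = {- (, C C, C - C}. Rewrite as S → β S' and S' → α S' | ε.
For C: α = {S, S C}, β = {) ), + - ), - D}. Rewrite as C → β C' and C' → α C' | ε.

S -> - ( S' | C C S' | C - C S'; D -> ) ( | + C | - | ( ); C -> ) ) C' | + - ) C' | - D C'; S' -> C S' | ε; C' -> S C' | S C C' | ε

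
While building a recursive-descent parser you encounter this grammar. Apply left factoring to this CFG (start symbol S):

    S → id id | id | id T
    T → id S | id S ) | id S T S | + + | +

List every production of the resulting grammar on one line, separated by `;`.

S → id S'; T → id S T' | + T''; S' → id | ε | T; T' → ε | ) | T S; T'' → + | ε

S has alternatives sharing prefix 'id': factor to S → id S' with S' → id | ε | T.
T has alternatives sharing prefix 'id S': factor to T → id S T' with T' → ε | ) | T S.
T has alternatives sharing prefix '+': factor to T → + T'' with T'' → + | ε.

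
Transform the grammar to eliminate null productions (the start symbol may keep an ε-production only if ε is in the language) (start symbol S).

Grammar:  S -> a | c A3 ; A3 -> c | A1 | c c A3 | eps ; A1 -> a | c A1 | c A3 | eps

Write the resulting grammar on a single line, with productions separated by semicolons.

The nullable symbols are {A1, A3}.
ε ∉ L(G), so no ε-production is kept.
For each production, add variants omitting each subset of nullable occurrences: S → c A3 gives c A3 | c. A3 → c c A3 gives c c A3 | c c. A1 → c A1 gives c A1 | c.

S -> a | c A3 | c; A3 -> c | A1 | c c A3 | c c; A1 -> a | c A1 | c | c A3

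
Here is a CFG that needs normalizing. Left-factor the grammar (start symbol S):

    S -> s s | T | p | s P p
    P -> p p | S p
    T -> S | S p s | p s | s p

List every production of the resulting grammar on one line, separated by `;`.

S has alternatives sharing prefix 's': factor to S → s S' with S' → s | P p.
T has alternatives sharing prefix 'S': factor to T → S T' with T' → ε | p s.

S -> T | p | s S'; P -> p p | S p; T -> p s | s p | S T'; S' -> s | P p; T' -> epsilon | p s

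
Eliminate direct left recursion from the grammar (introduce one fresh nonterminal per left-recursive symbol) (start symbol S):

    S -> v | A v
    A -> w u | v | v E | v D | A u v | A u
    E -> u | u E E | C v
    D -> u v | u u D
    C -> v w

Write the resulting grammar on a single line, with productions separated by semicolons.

A is directly left-recursive.
For A: α = {u v, u}, β = {w u, v, v E, v D}. Rewrite as A → β A' and A' → α A' | ε.

S -> v | A v; A -> w u A' | v A' | v E A' | v D A'; E -> u | u E E | C v; D -> u v | u u D; C -> v w; A' -> u v A' | u A' | eps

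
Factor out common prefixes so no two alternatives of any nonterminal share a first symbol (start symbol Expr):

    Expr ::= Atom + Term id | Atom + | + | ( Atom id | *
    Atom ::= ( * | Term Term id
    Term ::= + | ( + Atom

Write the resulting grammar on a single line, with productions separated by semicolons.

Expr has alternatives sharing prefix 'Atom +': factor to Expr → Atom + Expr1 with Expr1 → Term id | ε.

Expr ::= + | ( Atom id | * | Atom + Expr1; Atom ::= ( * | Term Term id; Term ::= + | ( + Atom; Expr1 ::= Term id | eps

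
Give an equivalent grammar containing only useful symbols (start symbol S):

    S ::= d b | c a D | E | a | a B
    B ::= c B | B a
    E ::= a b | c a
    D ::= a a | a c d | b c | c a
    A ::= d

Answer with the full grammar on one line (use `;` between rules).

S ::= d b | c a D | E | a; E ::= a b | c a; D ::= a a | a c d | b c | c a

Generating nonterminals: {A, D, E, S}.
Reachable from S after that: {D, E, S}.
Removed useless symbols: {A, B} and every production mentioning them.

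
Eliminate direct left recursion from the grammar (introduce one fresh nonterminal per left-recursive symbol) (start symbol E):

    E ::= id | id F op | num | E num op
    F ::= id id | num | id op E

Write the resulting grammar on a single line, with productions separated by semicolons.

E ::= id E' | id F op E' | num E'; F ::= id id | num | id op E; E' ::= num op E' | ε

E is directly left-recursive.
For E: α = {num op}, β = {id, id F op, num}. Rewrite as E → β E' and E' → α E' | ε.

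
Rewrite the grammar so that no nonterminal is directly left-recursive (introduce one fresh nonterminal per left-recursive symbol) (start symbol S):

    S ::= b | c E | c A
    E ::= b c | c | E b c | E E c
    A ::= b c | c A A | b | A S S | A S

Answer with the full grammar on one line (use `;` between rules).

S ::= b | c E | c A; E ::= b c E' | c E'; A ::= b c A' | c A A A' | b A'; E' ::= b c E' | E c E' | ε; A' ::= S S A' | S A' | ε

Left recursion appears on E, A.
For E: α = {b c, E c}, β = {b c, c}. Rewrite as E → β E' and E' → α E' | ε.
For A: α = {S S, S}, β = {b c, c A A, b}. Rewrite as A → β A' and A' → α A' | ε.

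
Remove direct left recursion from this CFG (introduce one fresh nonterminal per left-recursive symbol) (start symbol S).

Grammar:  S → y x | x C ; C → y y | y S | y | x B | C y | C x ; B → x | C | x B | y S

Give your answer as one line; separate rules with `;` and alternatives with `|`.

C is directly left-recursive.
For C: α = {y, x}, β = {y y, y S, y, x B}. Rewrite as C → β C' and C' → α C' | ε.

S → y x | x C; C → y y C' | y S C' | y C' | x B C'; B → x | C | x B | y S; C' → y C' | x C' | ε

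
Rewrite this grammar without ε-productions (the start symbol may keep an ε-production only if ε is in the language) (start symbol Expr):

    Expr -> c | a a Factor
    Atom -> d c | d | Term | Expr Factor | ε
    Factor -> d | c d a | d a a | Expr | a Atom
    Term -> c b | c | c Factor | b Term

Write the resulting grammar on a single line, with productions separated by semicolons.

Expr -> c | a a Factor; Atom -> d c | d | Term | Expr Factor; Factor -> d | c d a | d a a | Expr | a Atom | a; Term -> c b | c | c Factor | b Term

The nullable symbols are {Atom}.
ε ∉ L(G), so no ε-production is kept.
For each production, add variants omitting each subset of nullable occurrences: Factor → a Atom gives a Atom | a.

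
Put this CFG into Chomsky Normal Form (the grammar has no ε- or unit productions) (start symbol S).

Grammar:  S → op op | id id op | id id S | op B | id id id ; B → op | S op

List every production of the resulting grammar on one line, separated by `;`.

Introduce a nonterminal for each terminal appearing in a rule of length ≥ 2: X1 → op, X2 → id.
Binarize each right-hand side of length ≥ 3 by chaining fresh nonterminals (Y1, Y2, …): affected rules were S → X2 X2 X1; S → X2 X2 S; S → X2 X2 X2.

S → X1 X1 | X2 Y1 | X2 Y2 | X1 B | X2 Y3; B → op | S X1; X1 → op; X2 → id; Y1 → X2 X1; Y2 → X2 S; Y3 → X2 X2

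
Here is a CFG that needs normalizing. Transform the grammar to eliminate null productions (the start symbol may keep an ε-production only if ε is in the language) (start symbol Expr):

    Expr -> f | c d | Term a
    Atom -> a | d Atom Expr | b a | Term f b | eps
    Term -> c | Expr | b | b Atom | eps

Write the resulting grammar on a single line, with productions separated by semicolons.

Nullable nonterminals: {Atom, Term}.
ε ∉ L(G), so no ε-production is kept.
Add the nullable-subset variants: Expr → Term a gives Term a | a. Atom → d Atom Expr gives d Atom Expr | d Expr. Atom → Term f b gives Term f b | f b.

Expr -> f | c d | Term a | a; Atom -> a | d Atom Expr | d Expr | b a | Term f b | f b; Term -> c | Expr | b | b Atom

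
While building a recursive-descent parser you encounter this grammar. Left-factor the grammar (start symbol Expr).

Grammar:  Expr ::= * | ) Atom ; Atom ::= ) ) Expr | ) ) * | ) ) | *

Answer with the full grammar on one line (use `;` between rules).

Atom has alternatives sharing prefix ') )': factor to Atom → ) ) Atom1 with Atom1 → Expr | * | ε.

Expr ::= * | ) Atom; Atom ::= * | ) ) Atom1; Atom1 ::= Expr | * | ε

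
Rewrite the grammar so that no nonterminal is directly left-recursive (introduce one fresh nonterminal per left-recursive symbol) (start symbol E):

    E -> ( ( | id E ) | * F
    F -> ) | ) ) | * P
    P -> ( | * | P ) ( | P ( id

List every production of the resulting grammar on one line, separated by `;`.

Left recursion appears on P.
For P: α = {) (, ( id}, β = {(, *}. Rewrite as P → β P' and P' → α P' | ε.

E -> ( ( | id E ) | * F; F -> ) | ) ) | * P; P -> ( P' | * P'; P' -> ) ( P' | ( id P' | ε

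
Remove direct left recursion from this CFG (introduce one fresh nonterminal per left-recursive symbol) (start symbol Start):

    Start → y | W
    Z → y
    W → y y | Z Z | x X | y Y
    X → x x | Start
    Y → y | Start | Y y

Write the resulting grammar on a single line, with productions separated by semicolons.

Left recursion appears on Y.
For Y: α = {y}, β = {y, Start}. Rewrite as Y → β Y1 and Y1 → α Y1 | ε.

Start → y | W; Z → y; W → y y | Z Z | x X | y Y; X → x x | Start; Y → y Y1 | Start Y1; Y1 → y Y1 | epsilon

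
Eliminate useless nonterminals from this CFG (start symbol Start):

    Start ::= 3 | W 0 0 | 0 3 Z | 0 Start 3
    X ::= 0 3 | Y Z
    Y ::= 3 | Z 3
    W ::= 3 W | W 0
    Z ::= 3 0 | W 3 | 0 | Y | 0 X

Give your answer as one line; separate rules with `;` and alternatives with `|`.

Generating nonterminals: {Start, X, Y, Z}.
Reachable from Start after that: {Start, X, Y, Z}.
Removed useless symbols: {W} and every production mentioning them.

Start ::= 3 | 0 3 Z | 0 Start 3; X ::= 0 3 | Y Z; Y ::= 3 | Z 3; Z ::= 3 0 | 0 | Y | 0 X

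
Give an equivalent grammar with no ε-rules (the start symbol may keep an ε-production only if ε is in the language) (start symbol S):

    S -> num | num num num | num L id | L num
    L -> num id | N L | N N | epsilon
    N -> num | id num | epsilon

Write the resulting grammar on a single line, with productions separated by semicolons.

Nullable nonterminals: {L, N}.
ε ∉ L(G), so no ε-production is kept.
Expand every rule over subsets of its nullable positions: S → num L id gives num L id | num id. L → N L gives N L | N.

S -> num | num num num | num L id | num id | L num; L -> num id | N L | N | N N; N -> num | id num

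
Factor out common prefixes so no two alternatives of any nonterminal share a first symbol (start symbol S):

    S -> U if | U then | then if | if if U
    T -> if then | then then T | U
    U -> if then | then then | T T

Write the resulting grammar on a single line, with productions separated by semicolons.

S has alternatives sharing prefix 'U': factor to S → U S' with S' → if | then.

S -> then if | if if U | U S'; T -> if then | then then T | U; U -> if then | then then | T T; S' -> if | then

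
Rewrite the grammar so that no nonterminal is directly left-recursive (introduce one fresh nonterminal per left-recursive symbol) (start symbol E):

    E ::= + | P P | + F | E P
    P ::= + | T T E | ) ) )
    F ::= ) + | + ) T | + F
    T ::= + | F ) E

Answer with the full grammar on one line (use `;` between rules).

Directly left-recursive nonterminal: E.
For E: α = {P}, β = {+, P P, + F}. Rewrite as E → β E' and E' → α E' | ε.

E ::= + E' | P P E' | + F E'; P ::= + | T T E | ) ) ); F ::= ) + | + ) T | + F; T ::= + | F ) E; E' ::= P E' | ε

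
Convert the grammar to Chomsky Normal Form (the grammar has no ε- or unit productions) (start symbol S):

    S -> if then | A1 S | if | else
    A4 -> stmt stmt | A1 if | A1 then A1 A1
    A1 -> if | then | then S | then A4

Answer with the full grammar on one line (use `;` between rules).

Introduce a nonterminal for each terminal appearing in a rule of length ≥ 2: X1 → if, X2 → then, X3 → stmt.
Binarize each right-hand side of length ≥ 3 by chaining fresh nonterminals (Y1, Y2, …): affected rules were A4 → A1 X2 A1 A1.

S -> X1 X2 | A1 S | if | else; A4 -> X3 X3 | A1 X1 | A1 Y1; A1 -> if | then | X2 S | X2 A4; X1 -> if; X2 -> then; X3 -> stmt; Y1 -> X2 Y2; Y2 -> A1 A1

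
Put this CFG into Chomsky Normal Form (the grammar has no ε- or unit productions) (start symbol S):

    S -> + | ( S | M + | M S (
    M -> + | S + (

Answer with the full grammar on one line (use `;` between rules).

S -> + | X1 S | M X2 | M Y1; M -> + | S Y2; X1 -> (; X2 -> +; Y1 -> S X1; Y2 -> X2 X1

Introduce a nonterminal for each terminal appearing in a rule of length ≥ 2: X1 → (, X2 → +.
Binarize each right-hand side of length ≥ 3 by chaining fresh nonterminals (Y1, Y2, …): affected rules were S → M S X1; M → S X2 X1.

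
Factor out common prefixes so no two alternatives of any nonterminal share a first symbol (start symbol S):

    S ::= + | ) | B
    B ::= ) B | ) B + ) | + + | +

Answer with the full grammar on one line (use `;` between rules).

B has alternatives sharing prefix ') B': factor to B → ) B B' with B' → ε | + ).
B has alternatives sharing prefix '+': factor to B → + B'' with B'' → + | ε.

S ::= + | ) | B; B ::= ) B B' | + B''; B' ::= eps | + ); B'' ::= + | eps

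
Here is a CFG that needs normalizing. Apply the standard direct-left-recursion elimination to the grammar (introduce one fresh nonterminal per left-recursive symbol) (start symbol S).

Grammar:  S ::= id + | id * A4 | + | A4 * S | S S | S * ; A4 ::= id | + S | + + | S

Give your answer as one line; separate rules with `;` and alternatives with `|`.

S is directly left-recursive.
For S: α = {S, *}, β = {id +, id * A4, +, A4 * S}. Rewrite as S → β S' and S' → α S' | ε.

S ::= id + S' | id * A4 S' | + S' | A4 * S S'; A4 ::= id | + S | + + | S; S' ::= S S' | * S' | ε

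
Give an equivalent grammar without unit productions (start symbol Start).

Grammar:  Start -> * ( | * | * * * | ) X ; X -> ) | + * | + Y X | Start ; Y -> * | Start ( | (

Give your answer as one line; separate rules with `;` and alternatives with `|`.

Unit pairs: X ⇒* {Start}.
Replace each nonterminal's rules with the union of the non-unit rules of every nonterminal it unit-derives.

Start -> * ( | * | * * * | ) X; X -> * ( | * | * * * | ) X | ) | + * | + Y X; Y -> * | Start ( | (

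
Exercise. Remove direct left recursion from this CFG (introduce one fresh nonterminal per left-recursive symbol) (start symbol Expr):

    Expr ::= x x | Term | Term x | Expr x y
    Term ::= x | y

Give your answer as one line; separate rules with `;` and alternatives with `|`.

Left recursion appears on Expr.
For Expr: α = {x y}, β = {x x, Term, Term x}. Rewrite as Expr → β Expr1 and Expr1 → α Expr1 | ε.

Expr ::= x x Expr1 | Term Expr1 | Term x Expr1; Term ::= x | y; Expr1 ::= x y Expr1 | ε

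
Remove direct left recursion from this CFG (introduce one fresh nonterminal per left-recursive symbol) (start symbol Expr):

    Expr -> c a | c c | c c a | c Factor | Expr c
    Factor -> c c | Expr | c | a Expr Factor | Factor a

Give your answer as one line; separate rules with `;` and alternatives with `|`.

Left recursion appears on Expr, Factor.
For Expr: α = {c}, β = {c a, c c, c c a, c Factor}. Rewrite as Expr → β Expr1 and Expr1 → α Expr1 | ε.
For Factor: α = {a}, β = {c c, Expr, c, a Expr Factor}. Rewrite as Factor → β Factor1 and Factor1 → α Factor1 | ε.

Expr -> c a Expr1 | c c Expr1 | c c a Expr1 | c Factor Expr1; Factor -> c c Factor1 | Expr Factor1 | c Factor1 | a Expr Factor Factor1; Expr1 -> c Expr1 | ε; Factor1 -> a Factor1 | ε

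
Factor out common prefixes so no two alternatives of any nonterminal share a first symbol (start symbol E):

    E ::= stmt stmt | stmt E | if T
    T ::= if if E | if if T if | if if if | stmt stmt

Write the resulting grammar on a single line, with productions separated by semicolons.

E has alternatives sharing prefix 'stmt': factor to E → stmt E' with E' → stmt | E.
T has alternatives sharing prefix 'if if': factor to T → if if T' with T' → E | T if | if.

E ::= if T | stmt E'; T ::= stmt stmt | if if T'; E' ::= stmt | E; T' ::= E | T if | if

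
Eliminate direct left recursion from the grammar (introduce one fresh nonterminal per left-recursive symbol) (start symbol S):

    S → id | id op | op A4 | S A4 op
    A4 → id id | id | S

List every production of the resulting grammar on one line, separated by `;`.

S → id S' | id op S' | op A4 S'; A4 → id id | id | S; S' → A4 op S' | ε

Left recursion appears on S.
For S: α = {A4 op}, β = {id, id op, op A4}. Rewrite as S → β S' and S' → α S' | ε.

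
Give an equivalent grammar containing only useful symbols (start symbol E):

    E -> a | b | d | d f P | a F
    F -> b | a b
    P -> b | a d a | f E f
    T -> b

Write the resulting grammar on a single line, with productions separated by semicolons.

Generating nonterminals: {E, F, P, T}.
Reachable from E after that: {E, F, P}.
Removed useless symbols: {T} and every production mentioning them.

E -> a | b | d | d f P | a F; F -> b | a b; P -> b | a d a | f E f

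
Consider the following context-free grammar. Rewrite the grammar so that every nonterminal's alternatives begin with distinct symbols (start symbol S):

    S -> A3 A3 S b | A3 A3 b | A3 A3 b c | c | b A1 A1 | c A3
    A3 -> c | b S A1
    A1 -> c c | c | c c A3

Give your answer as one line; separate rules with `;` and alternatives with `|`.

S -> b A1 A1 | A3 A3 S' | c S''; A3 -> c | b S A1; A1 -> c A1'; S' -> S b | b S'''; S'' -> ε | A3; A1' -> ε | c A1''; S''' -> ε | c; A1'' -> ε | A3

S has alternatives sharing prefix 'A3 A3': factor to S → A3 A3 S' with S' → S b | b | b c.
S has alternatives sharing prefix 'c': factor to S → c S'' with S'' → ε | A3.
A1 has alternatives sharing prefix 'c': factor to A1 → c A1' with A1' → c | ε | c A3.
S' has alternatives sharing prefix 'b': factor to S' → b S''' with S''' → ε | c.
A1' has alternatives sharing prefix 'c': factor to A1' → c A1'' with A1'' → ε | A3.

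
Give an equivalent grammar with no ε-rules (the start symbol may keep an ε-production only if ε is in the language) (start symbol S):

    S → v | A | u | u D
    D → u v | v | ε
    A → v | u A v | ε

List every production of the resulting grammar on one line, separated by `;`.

Nullable set = {A, D, S}.
ε ∈ L(G) since S is nullable, so keep S → ε.
Expand every rule over subsets of its nullable positions: A → u A v gives u A v | u v.

S → v | A | u | u D | ε; D → u v | v; A → v | u A v | u v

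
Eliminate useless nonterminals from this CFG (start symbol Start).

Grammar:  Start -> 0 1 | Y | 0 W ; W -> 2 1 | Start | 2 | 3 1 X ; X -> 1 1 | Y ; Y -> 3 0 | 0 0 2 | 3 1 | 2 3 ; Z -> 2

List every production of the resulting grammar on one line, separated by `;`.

Generating nonterminals: {Start, W, X, Y, Z}.
Reachable from Start after that: {Start, W, X, Y}.
Removed useless symbols: {Z} and every production mentioning them.

Start -> 0 1 | Y | 0 W; W -> 2 1 | Start | 2 | 3 1 X; X -> 1 1 | Y; Y -> 3 0 | 0 0 2 | 3 1 | 2 3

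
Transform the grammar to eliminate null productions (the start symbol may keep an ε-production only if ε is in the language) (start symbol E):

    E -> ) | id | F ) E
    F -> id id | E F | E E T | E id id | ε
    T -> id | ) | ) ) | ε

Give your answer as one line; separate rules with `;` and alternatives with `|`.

E -> ) | id | F ) E | ) E; F -> id id | E F | E | E E T | E E | E id id; T -> id | ) | ) )

Nullable nonterminals: {F, T}.
ε ∉ L(G), so no ε-production is kept.
Add the nullable-subset variants: E → F ) E gives F ) E | ) E. F → E F gives E F | E. F → E E T gives E E T | E E.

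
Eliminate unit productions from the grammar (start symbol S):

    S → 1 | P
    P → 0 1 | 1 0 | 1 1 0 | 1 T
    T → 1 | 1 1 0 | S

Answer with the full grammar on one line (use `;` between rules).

S → 1 | 0 1 | 1 0 | 1 1 0 | 1 T; P → 0 1 | 1 0 | 1 1 0 | 1 T; T → 1 | 0 1 | 1 0 | 1 1 0 | 1 T

Unit pairs: S ⇒* {P}; T ⇒* {P, S}.
For each unit pair (A, B), copy every non-unit production of B to A, then drop all unit productions.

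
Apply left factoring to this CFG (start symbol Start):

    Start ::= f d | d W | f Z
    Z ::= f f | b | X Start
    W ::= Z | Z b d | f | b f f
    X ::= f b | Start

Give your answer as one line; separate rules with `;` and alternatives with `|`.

Start has alternatives sharing prefix 'f': factor to Start → f Start1 with Start1 → d | Z.
W has alternatives sharing prefix 'Z': factor to W → Z W1 with W1 → ε | b d.

Start ::= d W | f Start1; Z ::= f f | b | X Start; W ::= f | b f f | Z W1; X ::= f b | Start; Start1 ::= d | Z; W1 ::= ε | b d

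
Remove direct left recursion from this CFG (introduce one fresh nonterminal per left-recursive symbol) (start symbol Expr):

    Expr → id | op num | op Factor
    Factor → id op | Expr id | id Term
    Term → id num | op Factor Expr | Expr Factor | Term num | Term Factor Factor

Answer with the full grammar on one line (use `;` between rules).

Expr → id | op num | op Factor; Factor → id op | Expr id | id Term; Term → id num Term1 | op Factor Expr Term1 | Expr Factor Term1; Term1 → num Term1 | Factor Factor Term1 | ε

Left recursion appears on Term.
For Term: α = {num, Factor Factor}, β = {id num, op Factor Expr, Expr Factor}. Rewrite as Term → β Term1 and Term1 → α Term1 | ε.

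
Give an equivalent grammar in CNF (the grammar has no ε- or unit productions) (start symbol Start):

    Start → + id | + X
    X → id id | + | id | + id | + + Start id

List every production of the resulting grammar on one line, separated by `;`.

Start → X1 X2 | X1 X; X → X2 X2 | + | id | X1 X2 | X1 Y1; X1 → +; X2 → id; Y1 → X1 Y2; Y2 → Start X2

Introduce a nonterminal for each terminal appearing in a rule of length ≥ 2: X1 → +, X2 → id.
Binarize each right-hand side of length ≥ 3 by chaining fresh nonterminals (Y1, Y2, …): affected rules were X → X1 X1 Start X2.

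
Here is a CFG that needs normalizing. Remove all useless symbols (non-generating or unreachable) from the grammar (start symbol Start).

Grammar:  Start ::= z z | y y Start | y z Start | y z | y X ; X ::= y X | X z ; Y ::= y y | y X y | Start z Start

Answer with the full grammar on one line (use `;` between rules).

Generating nonterminals: {Start, Y}.
Reachable from Start after that: {Start}.
Removed useless symbols: {X, Y} and every production mentioning them.

Start ::= z z | y y Start | y z Start | y z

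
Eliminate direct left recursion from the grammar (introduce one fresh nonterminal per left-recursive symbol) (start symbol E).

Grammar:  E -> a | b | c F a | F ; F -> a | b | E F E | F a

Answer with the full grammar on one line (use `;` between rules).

E -> a | b | c F a | F; F -> a F' | b F' | E F E F'; F' -> a F' | ε

F is directly left-recursive.
For F: α = {a}, β = {a, b, E F E}. Rewrite as F → β F' and F' → α F' | ε.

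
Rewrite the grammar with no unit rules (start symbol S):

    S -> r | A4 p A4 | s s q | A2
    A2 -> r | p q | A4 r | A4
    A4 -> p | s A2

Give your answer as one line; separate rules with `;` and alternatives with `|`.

Unit pairs: A2 ⇒* {A4}; S ⇒* {A2, A4}.
Replace each nonterminal's rules with the union of the non-unit rules of every nonterminal it unit-derives.

S -> p | s A2 | r | p q | A4 r | A4 p A4 | s s q; A2 -> p | s A2 | r | p q | A4 r; A4 -> p | s A2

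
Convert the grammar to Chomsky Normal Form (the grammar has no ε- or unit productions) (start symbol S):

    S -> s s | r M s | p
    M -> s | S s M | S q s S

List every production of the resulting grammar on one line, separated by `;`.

S -> X1 X1 | X2 Y1 | p; M -> s | S Y2 | S Y3; X1 -> s; X2 -> r; X3 -> q; Y1 -> M X1; Y2 -> X1 M; Y3 -> X3 Y4; Y4 -> X1 S

Introduce a nonterminal for each terminal appearing in a rule of length ≥ 2: X1 → s, X2 → r, X3 → q.
Binarize each right-hand side of length ≥ 3 by chaining fresh nonterminals (Y1, Y2, …): affected rules were S → X2 M X1; M → S X1 M; M → S X3 X1 S.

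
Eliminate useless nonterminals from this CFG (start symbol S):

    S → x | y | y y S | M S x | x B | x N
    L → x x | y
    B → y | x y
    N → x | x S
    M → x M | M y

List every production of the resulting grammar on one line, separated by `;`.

Generating nonterminals: {B, L, N, S}.
Reachable from S after that: {B, N, S}.
Removed useless symbols: {L, M} and every production mentioning them.

S → x | y | y y S | x B | x N; B → y | x y; N → x | x S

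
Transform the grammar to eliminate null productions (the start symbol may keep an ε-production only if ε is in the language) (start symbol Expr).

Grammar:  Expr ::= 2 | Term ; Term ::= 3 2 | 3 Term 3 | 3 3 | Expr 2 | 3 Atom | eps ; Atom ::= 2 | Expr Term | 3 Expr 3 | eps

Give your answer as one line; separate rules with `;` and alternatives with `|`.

The nullable symbols are {Atom, Expr, Term}.
ε ∈ L(G) since Expr is nullable, so keep Expr → ε.
For each production, add variants omitting each subset of nullable occurrences: Term → 3 Term 3 gives 3 Term 3 | 3 3. Term → Expr 2 gives Expr 2 | 2. Term → 3 Atom gives 3 Atom | 3. Atom → Expr Term gives Expr Term | Expr | Term.

Expr ::= 2 | Term | ε; Term ::= 3 2 | 3 Term 3 | 3 3 | Expr 2 | 2 | 3 Atom | 3; Atom ::= 2 | Expr Term | Expr | Term | 3 Expr 3 | 3 3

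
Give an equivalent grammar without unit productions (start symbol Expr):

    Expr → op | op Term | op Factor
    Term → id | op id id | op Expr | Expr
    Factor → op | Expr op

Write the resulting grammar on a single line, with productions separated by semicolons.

Unit pairs: Term ⇒* {Expr}.
Replace each nonterminal's rules with the union of the non-unit rules of every nonterminal it unit-derives.

Expr → op | op Term | op Factor; Term → id | op id id | op Expr | op | op Term | op Factor; Factor → op | Expr op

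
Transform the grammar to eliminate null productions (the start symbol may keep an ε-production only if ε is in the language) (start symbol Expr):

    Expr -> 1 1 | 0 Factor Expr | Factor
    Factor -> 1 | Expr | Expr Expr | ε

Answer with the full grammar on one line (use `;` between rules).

The nullable symbols are {Expr, Factor}.
ε ∈ L(G) since Expr is nullable, so keep Expr → ε.
Add the nullable-subset variants: Expr → 0 Factor Expr gives 0 Factor Expr | 0 Factor | 0 Expr | 0.

Expr -> 1 1 | 0 Factor Expr | 0 Factor | 0 Expr | 0 | Factor | ε; Factor -> 1 | Expr | Expr Expr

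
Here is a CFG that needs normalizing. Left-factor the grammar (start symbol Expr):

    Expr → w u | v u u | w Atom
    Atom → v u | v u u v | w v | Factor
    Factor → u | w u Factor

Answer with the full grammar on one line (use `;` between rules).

Expr → v u u | w Expr1; Atom → w v | Factor | v u Atom1; Factor → u | w u Factor; Expr1 → u | Atom; Atom1 → eps | u v

Expr has alternatives sharing prefix 'w': factor to Expr → w Expr1 with Expr1 → u | Atom.
Atom has alternatives sharing prefix 'v u': factor to Atom → v u Atom1 with Atom1 → ε | u v.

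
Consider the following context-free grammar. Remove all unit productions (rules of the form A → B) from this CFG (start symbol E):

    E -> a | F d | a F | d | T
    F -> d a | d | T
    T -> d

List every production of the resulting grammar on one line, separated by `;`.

Unit pairs: E ⇒* {T}; F ⇒* {T}.
Replace each nonterminal's rules with the union of the non-unit rules of every nonterminal it unit-derives.

E -> a | F d | a F | d; F -> d a | d; T -> d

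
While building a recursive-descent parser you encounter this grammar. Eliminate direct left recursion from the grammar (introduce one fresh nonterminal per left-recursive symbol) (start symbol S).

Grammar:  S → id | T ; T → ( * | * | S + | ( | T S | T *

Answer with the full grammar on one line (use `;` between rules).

T is directly left-recursive.
For T: α = {S, *}, β = {( *, *, S +, (}. Rewrite as T → β T' and T' → α T' | ε.

S → id | T; T → ( * T' | * T' | S + T' | ( T'; T' → S T' | * T' | epsilon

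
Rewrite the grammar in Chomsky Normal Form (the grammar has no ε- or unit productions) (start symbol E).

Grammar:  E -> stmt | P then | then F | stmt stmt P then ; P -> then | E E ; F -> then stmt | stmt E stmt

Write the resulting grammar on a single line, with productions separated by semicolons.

Introduce a nonterminal for each terminal appearing in a rule of length ≥ 2: X1 → then, X2 → stmt.
Binarize each right-hand side of length ≥ 3 by chaining fresh nonterminals (Y1, Y2, …): affected rules were E → X2 X2 P X1; F → X2 E X2.

E -> stmt | P X1 | X1 F | X2 Y1; P -> then | E E; F -> X1 X2 | X2 Y3; X1 -> then; X2 -> stmt; Y1 -> X2 Y2; Y2 -> P X1; Y3 -> E X2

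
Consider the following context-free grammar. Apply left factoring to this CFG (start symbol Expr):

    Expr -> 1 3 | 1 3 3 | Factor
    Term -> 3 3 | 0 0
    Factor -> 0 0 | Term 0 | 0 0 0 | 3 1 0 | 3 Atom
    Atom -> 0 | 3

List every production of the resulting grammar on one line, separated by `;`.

Expr -> Factor | 1 3 Expr1; Term -> 3 3 | 0 0; Factor -> Term 0 | 0 0 Factor1 | 3 Factor2; Atom -> 0 | 3; Expr1 -> ε | 3; Factor1 -> ε | 0; Factor2 -> 1 0 | Atom

Expr has alternatives sharing prefix '1 3': factor to Expr → 1 3 Expr1 with Expr1 → ε | 3.
Factor has alternatives sharing prefix '0 0': factor to Factor → 0 0 Factor1 with Factor1 → ε | 0.
Factor has alternatives sharing prefix '3': factor to Factor → 3 Factor2 with Factor2 → 1 0 | Atom.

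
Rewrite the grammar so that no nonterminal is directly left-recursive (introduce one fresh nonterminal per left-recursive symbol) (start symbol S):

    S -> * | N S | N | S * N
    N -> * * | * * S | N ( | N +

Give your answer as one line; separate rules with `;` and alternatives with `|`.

Directly left-recursive nonterminals: S, N.
For S: α = {* N}, β = {*, N S, N}. Rewrite as S → β S' and S' → α S' | ε.
For N: α = {(, +}, β = {* *, * * S}. Rewrite as N → β N' and N' → α N' | ε.

S -> * S' | N S S' | N S'; N -> * * N' | * * S N'; S' -> * N S' | epsilon; N' -> ( N' | + N' | epsilon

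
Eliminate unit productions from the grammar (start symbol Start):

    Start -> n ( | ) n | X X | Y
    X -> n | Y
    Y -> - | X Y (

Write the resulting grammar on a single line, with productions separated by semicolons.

Unit pairs: Start ⇒* {Y}; X ⇒* {Y}.
Replace each nonterminal's rules with the union of the non-unit rules of every nonterminal it unit-derives.

Start -> n ( | ) n | X X | - | X Y (; X -> n | - | X Y (; Y -> - | X Y (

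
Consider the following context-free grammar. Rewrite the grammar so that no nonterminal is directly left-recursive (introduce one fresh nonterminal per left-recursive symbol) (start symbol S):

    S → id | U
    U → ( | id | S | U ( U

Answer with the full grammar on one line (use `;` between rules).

S → id | U; U → ( U' | id U' | S U'; U' → ( U U' | ε

Directly left-recursive nonterminal: U.
For U: α = {( U}, β = {(, id, S}. Rewrite as U → β U' and U' → α U' | ε.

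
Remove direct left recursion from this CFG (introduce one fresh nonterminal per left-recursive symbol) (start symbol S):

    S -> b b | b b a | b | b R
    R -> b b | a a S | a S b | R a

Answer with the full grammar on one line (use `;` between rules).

S -> b b | b b a | b | b R; R -> b b R' | a a S R' | a S b R'; R' -> a R' | ε

R is directly left-recursive.
For R: α = {a}, β = {b b, a a S, a S b}. Rewrite as R → β R' and R' → α R' | ε.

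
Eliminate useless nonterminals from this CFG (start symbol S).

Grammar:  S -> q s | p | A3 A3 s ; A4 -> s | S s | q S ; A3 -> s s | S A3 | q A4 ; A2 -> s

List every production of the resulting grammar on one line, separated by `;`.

S -> q s | p | A3 A3 s; A4 -> s | S s | q S; A3 -> s s | S A3 | q A4

Generating nonterminals: {A2, A3, A4, S}.
Reachable from S after that: {A3, A4, S}.
Removed useless symbols: {A2} and every production mentioning them.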